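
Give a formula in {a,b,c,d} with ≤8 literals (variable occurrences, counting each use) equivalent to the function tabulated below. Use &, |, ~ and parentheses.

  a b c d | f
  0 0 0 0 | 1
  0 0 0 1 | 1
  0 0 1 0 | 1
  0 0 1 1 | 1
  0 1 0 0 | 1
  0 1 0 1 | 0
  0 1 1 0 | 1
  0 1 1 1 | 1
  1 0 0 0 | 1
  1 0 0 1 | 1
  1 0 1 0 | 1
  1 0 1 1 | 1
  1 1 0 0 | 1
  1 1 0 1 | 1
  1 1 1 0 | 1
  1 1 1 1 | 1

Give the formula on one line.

((~d | a) | (d & (~b | c)))

  ~d = 1010101010101010
  (~d | a) = 1010101011111111
  ~b = 1111000011110000
  (~b | c) = 1111001111110011
  (d & (~b | c)) = 0101000101010001
  ((~d | a) | (d & (~b | c))) = 1111101111111111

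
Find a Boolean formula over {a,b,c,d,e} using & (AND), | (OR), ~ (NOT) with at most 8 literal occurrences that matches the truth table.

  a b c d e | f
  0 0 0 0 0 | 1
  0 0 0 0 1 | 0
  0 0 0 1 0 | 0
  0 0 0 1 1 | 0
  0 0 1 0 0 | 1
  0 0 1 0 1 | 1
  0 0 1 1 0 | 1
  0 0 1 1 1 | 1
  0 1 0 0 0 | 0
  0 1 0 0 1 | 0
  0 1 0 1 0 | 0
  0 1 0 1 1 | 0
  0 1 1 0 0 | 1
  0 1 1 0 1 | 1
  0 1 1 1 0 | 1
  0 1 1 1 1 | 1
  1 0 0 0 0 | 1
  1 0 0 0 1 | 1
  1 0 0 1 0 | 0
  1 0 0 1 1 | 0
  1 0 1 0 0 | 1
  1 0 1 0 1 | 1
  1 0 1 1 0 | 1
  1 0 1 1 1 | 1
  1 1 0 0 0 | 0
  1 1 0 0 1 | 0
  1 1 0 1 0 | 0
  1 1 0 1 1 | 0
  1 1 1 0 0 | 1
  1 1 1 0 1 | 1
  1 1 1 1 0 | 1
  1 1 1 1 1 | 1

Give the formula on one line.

  ~e = 10101010101010101010101010101010
  (a | d) = 00110011001100111111111111111111
  (~e | (a | d)) = 10111011101110111111111111111111
  ~d = 11001100110011001100110011001100
  (~d | b) = 11001100111111111100110011111111
  ~b = 11111111000000001111111100000000
  ((~d | b) & ~b) = 11001100000000001100110000000000
  ((~e | (a | d)) & ((~d | b) & ~b)) = 10001000000000001100110000000000
  (((~e | (a | d)) & ((~d | b) & ~b)) | c) = 10001111000011111100111100001111

(((~e | (a | d)) & ((~d | b) & ~b)) | c)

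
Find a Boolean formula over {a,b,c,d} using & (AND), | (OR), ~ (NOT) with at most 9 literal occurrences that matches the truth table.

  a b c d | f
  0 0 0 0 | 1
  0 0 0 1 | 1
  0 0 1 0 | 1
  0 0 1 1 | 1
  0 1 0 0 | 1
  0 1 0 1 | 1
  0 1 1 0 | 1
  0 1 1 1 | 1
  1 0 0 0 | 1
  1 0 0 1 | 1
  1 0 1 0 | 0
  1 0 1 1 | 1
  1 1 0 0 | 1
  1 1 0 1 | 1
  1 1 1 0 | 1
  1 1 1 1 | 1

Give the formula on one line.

((((b | ~a) & (~d & (c | (a & (~a | ~b))))) | ~c) | d)

  ~a = 1111111100000000
  (b | ~a) = 1111111100001111
  ~d = 1010101010101010
  ~b = 1111000011110000
  (~a | ~b) = 1111111111110000
  (a & (~a | ~b)) = 0000000011110000
  (c | (a & (~a | ~b))) = 0011001111110011
  (~d & (c | (a & (~a | ~b)))) = 0010001010100010
  ((b | ~a) & (~d & (c | (a & (~a | ~b))))) = 0010001000000010
  ~c = 1100110011001100
  (((b | ~a) & (~d & (c | (a & (~a | ~b))))) | ~c) = 1110111011001110
  ((((b | ~a) & (~d & (c | (a & (~a | ~b))))) | ~c) | d) = 1111111111011111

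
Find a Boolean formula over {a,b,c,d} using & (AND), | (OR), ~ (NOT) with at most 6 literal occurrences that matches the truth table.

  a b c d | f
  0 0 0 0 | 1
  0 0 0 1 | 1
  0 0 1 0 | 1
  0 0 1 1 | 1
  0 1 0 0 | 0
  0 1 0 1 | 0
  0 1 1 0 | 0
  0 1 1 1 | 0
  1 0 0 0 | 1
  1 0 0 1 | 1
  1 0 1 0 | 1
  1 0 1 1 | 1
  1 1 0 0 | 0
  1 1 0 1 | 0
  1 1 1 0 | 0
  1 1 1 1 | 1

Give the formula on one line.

  (d & c) = 0001000100010001
  ((d & c) & a) = 0000000000010001
  ~b = 1111000011110000
  (((d & c) & a) | ~b) = 1111000011110001

(((d & c) & a) | ~b)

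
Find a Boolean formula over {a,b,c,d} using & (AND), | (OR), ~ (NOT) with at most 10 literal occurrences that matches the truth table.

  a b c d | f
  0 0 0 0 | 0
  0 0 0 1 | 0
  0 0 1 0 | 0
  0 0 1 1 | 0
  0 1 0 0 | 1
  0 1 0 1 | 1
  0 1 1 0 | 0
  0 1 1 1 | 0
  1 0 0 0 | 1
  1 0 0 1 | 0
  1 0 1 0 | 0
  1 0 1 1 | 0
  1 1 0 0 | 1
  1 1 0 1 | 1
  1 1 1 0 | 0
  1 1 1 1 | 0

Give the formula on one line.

(((((b | (~b & a)) | d) & (~d | (c & d))) | b) & ~c)

  ~b = 1111000011110000
  (~b & a) = 0000000011110000
  (b | (~b & a)) = 0000111111111111
  ((b | (~b & a)) | d) = 0101111111111111
  ~d = 1010101010101010
  (c & d) = 0001000100010001
  (~d | (c & d)) = 1011101110111011
  (((b | (~b & a)) | d) & (~d | (c & d))) = 0001101110111011
  ((((b | (~b & a)) | d) & (~d | (c & d))) | b) = 0001111110111111
  ~c = 1100110011001100
  (((((b | (~b & a)) | d) & (~d | (c & d))) | b) & ~c) = 0000110010001100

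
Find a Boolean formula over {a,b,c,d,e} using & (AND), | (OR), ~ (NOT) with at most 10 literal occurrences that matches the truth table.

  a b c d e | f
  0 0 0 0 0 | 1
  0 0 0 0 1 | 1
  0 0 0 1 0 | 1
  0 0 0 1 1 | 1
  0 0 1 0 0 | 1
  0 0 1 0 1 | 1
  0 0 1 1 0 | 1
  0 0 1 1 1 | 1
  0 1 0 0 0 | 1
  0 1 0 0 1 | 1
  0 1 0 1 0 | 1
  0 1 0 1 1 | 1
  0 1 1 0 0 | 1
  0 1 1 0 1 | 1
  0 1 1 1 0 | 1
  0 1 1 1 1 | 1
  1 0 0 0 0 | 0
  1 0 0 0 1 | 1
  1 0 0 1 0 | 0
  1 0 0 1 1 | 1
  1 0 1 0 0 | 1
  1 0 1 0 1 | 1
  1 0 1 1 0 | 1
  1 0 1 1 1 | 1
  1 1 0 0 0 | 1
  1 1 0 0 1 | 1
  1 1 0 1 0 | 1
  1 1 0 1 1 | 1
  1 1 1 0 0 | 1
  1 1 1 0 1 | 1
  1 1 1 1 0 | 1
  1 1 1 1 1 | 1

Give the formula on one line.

  (b | e) = 01010101111111110101010111111111
  ~e = 10101010101010101010101010101010
  ~a = 11111111111111110000000000000000
  (e | ~a) = 11111111111111110101010101010101
  (~e & (e | ~a)) = 10101010101010100000000000000000
  (a & e) = 00000000000000000101010101010101
  (c | (a & e)) = 00001111000011110101111101011111
  ((~e & (e | ~a)) | (c | (a & e))) = 10101111101011110101111101011111
  ((b | e) | ((~e & (e | ~a)) | (c | (a & e)))) = 11111111111111110101111111111111

((b | e) | ((~e & (e | ~a)) | (c | (a & e))))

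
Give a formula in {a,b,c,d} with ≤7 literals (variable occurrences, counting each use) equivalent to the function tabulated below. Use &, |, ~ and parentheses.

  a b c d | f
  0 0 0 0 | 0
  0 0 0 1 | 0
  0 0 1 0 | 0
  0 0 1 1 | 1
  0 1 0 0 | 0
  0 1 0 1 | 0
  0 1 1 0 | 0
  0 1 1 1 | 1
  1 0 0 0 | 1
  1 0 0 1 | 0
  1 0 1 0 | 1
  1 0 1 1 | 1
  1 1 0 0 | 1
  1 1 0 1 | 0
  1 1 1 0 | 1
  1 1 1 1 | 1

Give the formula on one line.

((~d | c) & (a | d))

  ~d = 1010101010101010
  (~d | c) = 1011101110111011
  (a | d) = 0101010111111111
  ((~d | c) & (a | d)) = 0001000110111011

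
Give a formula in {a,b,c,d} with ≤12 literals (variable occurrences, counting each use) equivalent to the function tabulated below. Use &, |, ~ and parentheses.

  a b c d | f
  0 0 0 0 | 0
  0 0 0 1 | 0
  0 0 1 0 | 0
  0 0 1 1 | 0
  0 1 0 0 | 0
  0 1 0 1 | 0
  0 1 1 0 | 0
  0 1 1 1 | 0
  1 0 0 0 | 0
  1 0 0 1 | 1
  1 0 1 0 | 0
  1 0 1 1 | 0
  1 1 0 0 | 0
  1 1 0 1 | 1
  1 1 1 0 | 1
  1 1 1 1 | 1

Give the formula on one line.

((((~c | ~d) & (a & (d | ~c))) & d) | ((b & a) & c))

  ~c = 1100110011001100
  ~d = 1010101010101010
  (~c | ~d) = 1110111011101110
  (d | ~c) = 1101110111011101
  (a & (d | ~c)) = 0000000011011101
  ((~c | ~d) & (a & (d | ~c))) = 0000000011001100
  (((~c | ~d) & (a & (d | ~c))) & d) = 0000000001000100
  (b & a) = 0000000000001111
  ((b & a) & c) = 0000000000000011
  ((((~c | ~d) & (a & (d | ~c))) & d) | ((b & a) & c)) = 0000000001000111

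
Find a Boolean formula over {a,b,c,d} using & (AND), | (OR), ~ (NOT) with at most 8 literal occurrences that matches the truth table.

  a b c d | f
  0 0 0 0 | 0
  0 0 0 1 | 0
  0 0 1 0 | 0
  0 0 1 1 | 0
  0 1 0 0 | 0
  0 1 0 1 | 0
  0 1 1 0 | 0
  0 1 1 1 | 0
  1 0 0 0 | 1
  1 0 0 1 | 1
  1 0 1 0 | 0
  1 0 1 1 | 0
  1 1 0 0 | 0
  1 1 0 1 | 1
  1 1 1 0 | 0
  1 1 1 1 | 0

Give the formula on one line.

  ~c = 1100110011001100
  (~c & a) = 0000000011001100
  ~d = 1010101010101010
  ~b = 1111000011110000
  (~d & ~b) = 1010000010100000
  ((~d & ~b) | d) = 1111010111110101
  ((~c & a) & ((~d & ~b) | d)) = 0000000011000100

((~c & a) & ((~d & ~b) | d))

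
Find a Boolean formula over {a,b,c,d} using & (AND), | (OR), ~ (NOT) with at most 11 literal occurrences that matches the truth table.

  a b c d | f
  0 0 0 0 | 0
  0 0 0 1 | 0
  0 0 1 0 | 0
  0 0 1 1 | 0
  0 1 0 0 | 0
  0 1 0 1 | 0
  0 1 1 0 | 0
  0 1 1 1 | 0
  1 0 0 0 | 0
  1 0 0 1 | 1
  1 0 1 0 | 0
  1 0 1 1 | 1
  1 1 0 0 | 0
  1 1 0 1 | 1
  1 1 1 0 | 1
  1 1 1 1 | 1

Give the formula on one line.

((b | ((~a & c) | d)) & (a & (d | (c & ~d))))

  ~a = 1111111100000000
  (~a & c) = 0011001100000000
  ((~a & c) | d) = 0111011101010101
  (b | ((~a & c) | d)) = 0111111101011111
  ~d = 1010101010101010
  (c & ~d) = 0010001000100010
  (d | (c & ~d)) = 0111011101110111
  (a & (d | (c & ~d))) = 0000000001110111
  ((b | ((~a & c) | d)) & (a & (d | (c & ~d)))) = 0000000001010111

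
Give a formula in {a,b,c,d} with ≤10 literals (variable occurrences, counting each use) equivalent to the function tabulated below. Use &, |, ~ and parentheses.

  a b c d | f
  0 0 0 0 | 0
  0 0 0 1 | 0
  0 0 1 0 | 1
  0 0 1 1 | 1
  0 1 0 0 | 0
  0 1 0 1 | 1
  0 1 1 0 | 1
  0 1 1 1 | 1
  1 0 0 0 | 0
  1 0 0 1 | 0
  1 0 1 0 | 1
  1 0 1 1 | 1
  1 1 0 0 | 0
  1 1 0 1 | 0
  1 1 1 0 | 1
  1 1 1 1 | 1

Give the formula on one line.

  ~a = 1111111100000000
  (b | c) = 0011111100111111
  (~a & (b | c)) = 0011111100000000
  (c | (~a & (b | c))) = 0011111100110011
  ~b = 1111000011110000
  (c | ~b) = 1111001111110011
  (d & ~a) = 0101010100000000
  (b & (d & ~a)) = 0000010100000000
  ((c | ~b) | (b & (d & ~a))) = 1111011111110011
  ((c | (~a & (b | c))) & ((c | ~b) | (b & (d & ~a)))) = 0011011100110011

((c | (~a & (b | c))) & ((c | ~b) | (b & (d & ~a))))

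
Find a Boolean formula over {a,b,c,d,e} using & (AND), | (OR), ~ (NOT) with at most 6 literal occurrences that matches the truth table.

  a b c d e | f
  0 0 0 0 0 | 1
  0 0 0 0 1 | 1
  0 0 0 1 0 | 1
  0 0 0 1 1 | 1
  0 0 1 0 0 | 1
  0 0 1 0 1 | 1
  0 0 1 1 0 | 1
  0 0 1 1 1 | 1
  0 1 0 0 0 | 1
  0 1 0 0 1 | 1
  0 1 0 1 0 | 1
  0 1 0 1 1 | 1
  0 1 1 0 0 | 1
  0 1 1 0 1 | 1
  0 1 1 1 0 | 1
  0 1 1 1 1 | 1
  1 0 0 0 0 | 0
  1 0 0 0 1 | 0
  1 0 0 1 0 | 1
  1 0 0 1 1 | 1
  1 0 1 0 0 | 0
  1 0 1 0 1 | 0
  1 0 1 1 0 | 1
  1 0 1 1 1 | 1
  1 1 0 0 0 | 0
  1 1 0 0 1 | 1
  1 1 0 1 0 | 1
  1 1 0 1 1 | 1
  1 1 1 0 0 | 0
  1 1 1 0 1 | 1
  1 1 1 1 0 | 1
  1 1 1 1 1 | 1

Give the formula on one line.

  ~a = 11111111111111110000000000000000
  (d | ~a) = 11111111111111110011001100110011
  (e & b) = 00000000010101010000000001010101
  ((d | ~a) | (e & b)) = 11111111111111110011001101110111

((d | ~a) | (e & b))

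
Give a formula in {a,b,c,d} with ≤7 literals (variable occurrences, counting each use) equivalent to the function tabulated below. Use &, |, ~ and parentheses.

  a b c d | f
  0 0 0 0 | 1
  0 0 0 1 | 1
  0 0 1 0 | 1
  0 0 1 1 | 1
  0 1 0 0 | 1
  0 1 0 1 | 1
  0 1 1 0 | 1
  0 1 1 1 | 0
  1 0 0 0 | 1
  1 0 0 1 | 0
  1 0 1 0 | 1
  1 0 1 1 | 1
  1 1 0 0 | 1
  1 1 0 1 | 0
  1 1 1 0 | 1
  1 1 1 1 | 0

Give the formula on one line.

  ~d = 1010101010101010
  ~b = 1111000011110000
  (~b & c) = 0011000000110000
  (~d | (~b & c)) = 1011101010111010
  ~a = 1111111100000000
  (c & b) = 0000001100000011
  (~a | (c & b)) = 1111111100000011
  ~c = 1100110011001100
  ((~a | (c & b)) & ~c) = 1100110000000000
  ((~d | (~b & c)) | ((~a | (c & b)) & ~c)) = 1111111010111010

((~d | (~b & c)) | ((~a | (c & b)) & ~c))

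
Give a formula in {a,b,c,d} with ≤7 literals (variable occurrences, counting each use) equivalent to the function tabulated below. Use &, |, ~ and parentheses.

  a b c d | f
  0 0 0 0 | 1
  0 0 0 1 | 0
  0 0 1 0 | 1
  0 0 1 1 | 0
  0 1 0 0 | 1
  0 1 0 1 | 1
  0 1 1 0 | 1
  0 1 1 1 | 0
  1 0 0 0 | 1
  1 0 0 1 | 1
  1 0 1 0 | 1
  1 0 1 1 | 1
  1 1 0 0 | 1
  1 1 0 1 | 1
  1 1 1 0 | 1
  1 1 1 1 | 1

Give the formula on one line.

((a | ~d) | (~c & (b | ~d)))

  ~d = 1010101010101010
  (a | ~d) = 1010101011111111
  ~c = 1100110011001100
  (b | ~d) = 1010111110101111
  (~c & (b | ~d)) = 1000110010001100
  ((a | ~d) | (~c & (b | ~d))) = 1010111011111111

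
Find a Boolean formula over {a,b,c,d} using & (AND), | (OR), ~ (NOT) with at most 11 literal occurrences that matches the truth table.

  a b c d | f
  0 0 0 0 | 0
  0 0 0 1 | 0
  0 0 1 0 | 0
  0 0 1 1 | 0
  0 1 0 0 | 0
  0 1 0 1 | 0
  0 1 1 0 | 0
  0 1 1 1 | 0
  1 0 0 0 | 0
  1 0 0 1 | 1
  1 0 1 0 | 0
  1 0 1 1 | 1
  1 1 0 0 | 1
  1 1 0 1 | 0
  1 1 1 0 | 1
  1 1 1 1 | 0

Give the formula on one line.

  ~d = 1010101010101010
  ~b = 1111000011110000
  (c | d) = 0111011101110111
  (~b & (c | d)) = 0111000001110000
  (a & (~b & (c | d))) = 0000000001110000
  (~d | (a & (~b & (c | d)))) = 1010101011111010
  (b | d) = 0101111101011111
  ((b | d) & a) = 0000000001011111
  ((~d | (a & (~b & (c | d)))) & ((b | d) & a)) = 0000000001011010

((~d | (a & (~b & (c | d)))) & ((b | d) & a))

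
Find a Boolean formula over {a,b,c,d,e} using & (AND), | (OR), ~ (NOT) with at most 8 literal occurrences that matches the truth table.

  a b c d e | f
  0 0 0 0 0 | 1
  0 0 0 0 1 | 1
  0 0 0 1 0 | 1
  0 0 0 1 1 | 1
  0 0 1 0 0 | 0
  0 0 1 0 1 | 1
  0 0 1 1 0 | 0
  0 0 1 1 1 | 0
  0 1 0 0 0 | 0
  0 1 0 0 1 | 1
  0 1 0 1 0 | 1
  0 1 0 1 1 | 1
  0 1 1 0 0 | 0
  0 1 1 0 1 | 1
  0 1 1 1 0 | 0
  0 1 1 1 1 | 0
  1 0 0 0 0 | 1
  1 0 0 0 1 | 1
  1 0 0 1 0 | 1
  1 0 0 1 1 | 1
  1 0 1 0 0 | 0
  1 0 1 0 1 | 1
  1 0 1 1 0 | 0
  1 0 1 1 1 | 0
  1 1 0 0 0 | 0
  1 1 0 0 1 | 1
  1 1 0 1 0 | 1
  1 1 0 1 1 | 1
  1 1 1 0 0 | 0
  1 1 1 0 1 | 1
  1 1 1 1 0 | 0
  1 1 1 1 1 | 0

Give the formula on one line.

  ~c = 11110000111100001111000011110000
  ~b = 11111111000000001111111100000000
  (~b | d) = 11111111001100111111111100110011
  (~c & (~b | d)) = 11110000001100001111000000110000
  ~d = 11001100110011001100110011001100
  (~d & e) = 01000100010001000100010001000100
  ((~c & (~b | d)) | (~d & e)) = 11110100011101001111010001110100

((~c & (~b | d)) | (~d & e))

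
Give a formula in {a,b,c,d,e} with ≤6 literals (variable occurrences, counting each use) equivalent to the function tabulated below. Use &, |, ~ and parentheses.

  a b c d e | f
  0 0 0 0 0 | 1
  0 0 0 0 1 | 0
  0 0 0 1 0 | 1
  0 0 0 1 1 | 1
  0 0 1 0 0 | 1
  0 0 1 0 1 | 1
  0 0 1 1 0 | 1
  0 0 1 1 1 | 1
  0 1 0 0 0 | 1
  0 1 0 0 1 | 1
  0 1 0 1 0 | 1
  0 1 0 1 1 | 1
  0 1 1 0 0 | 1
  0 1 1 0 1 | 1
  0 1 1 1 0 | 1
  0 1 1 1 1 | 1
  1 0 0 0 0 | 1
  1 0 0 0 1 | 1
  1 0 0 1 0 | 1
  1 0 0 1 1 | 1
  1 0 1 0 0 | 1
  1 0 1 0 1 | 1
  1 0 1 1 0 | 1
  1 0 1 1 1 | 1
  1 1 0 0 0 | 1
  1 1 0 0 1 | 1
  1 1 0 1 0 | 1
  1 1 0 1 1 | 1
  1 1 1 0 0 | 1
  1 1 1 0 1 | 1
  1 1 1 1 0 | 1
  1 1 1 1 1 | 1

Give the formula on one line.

  ~e = 10101010101010101010101010101010
  (~e | a) = 10101010101010101111111111111111
  ~a = 11111111111111110000000000000000
  (b | d) = 00110011111111110011001111111111
  (~a & (b | d)) = 00110011111111110000000000000000
  ((~a & (b | d)) | c) = 00111111111111110000111100001111
  ((~e | a) | ((~a & (b | d)) | c)) = 10111111111111111111111111111111

((~e | a) | ((~a & (b | d)) | c))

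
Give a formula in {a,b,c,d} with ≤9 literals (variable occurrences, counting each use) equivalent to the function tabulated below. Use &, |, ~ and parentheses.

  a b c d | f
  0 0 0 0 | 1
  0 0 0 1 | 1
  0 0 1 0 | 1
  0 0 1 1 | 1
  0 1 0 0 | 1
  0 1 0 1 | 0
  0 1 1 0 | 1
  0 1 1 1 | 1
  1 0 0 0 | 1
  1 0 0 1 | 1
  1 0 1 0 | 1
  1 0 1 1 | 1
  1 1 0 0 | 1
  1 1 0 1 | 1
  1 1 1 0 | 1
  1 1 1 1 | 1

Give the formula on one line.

  ~d = 1010101010101010
  (b & ~d) = 0000101000001010
  ~a = 1111111100000000
  ((b & ~d) | ~a) = 1111111100001010
  (c & ((b & ~d) | ~a)) = 0011001100000010
  (~d | (c & ((b & ~d) | ~a))) = 1011101110101010
  ~b = 1111000011110000
  (~b | a) = 1111000011111111
  ((~d | (c & ((b & ~d) | ~a))) | (~b | a)) = 1111101111111111

((~d | (c & ((b & ~d) | ~a))) | (~b | a))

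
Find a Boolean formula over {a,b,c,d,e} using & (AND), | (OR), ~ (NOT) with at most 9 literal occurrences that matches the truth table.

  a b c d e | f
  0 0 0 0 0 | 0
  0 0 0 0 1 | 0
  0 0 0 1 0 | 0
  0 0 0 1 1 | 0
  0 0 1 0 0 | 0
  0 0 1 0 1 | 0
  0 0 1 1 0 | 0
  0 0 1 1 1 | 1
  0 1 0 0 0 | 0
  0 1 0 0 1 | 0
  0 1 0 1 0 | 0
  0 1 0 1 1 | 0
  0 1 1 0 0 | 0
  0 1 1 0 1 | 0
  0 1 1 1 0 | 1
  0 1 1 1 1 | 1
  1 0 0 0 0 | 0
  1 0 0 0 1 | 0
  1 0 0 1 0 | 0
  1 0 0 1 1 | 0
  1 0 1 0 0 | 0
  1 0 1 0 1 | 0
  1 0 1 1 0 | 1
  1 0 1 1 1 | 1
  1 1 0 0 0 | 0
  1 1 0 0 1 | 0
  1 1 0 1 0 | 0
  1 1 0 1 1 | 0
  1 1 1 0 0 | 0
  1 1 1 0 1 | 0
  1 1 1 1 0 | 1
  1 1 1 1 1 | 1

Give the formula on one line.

((((~b & e) | a) | ((c | (d & a)) & b)) & (d & c))

  ~b = 11111111000000001111111100000000
  (~b & e) = 01010101000000000101010100000000
  ((~b & e) | a) = 01010101000000001111111111111111
  (d & a) = 00000000000000000011001100110011
  (c | (d & a)) = 00001111000011110011111100111111
  ((c | (d & a)) & b) = 00000000000011110000000000111111
  (((~b & e) | a) | ((c | (d & a)) & b)) = 01010101000011111111111111111111
  (d & c) = 00000011000000110000001100000011
  ((((~b & e) | a) | ((c | (d & a)) & b)) & (d & c)) = 00000001000000110000001100000011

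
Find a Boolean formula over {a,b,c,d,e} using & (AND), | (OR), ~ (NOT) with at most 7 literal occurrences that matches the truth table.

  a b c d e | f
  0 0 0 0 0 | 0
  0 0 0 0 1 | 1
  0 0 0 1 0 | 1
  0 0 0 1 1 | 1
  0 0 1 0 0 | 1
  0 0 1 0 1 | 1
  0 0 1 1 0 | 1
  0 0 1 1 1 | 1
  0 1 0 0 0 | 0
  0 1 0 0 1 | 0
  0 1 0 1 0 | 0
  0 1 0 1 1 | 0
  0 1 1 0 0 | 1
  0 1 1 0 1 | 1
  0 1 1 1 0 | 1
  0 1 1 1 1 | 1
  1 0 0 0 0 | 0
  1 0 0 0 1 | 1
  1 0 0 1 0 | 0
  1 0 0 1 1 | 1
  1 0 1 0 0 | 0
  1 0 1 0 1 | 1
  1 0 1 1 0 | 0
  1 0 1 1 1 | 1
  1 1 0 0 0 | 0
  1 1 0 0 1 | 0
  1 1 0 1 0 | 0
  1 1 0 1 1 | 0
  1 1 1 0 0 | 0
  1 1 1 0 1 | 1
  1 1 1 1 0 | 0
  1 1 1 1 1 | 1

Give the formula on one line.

  (e | d) = 01110111011101110111011101110111
  ~b = 11111111000000001111111100000000
  ((e | d) & ~b) = 01110111000000000111011100000000
  (c | ((e | d) & ~b)) = 01111111000011110111111100001111
  ~a = 11111111111111110000000000000000
  (~a | e) = 11111111111111110101010101010101
  ((c | ((e | d) & ~b)) & (~a | e)) = 01111111000011110101010100000101

((c | ((e | d) & ~b)) & (~a | e))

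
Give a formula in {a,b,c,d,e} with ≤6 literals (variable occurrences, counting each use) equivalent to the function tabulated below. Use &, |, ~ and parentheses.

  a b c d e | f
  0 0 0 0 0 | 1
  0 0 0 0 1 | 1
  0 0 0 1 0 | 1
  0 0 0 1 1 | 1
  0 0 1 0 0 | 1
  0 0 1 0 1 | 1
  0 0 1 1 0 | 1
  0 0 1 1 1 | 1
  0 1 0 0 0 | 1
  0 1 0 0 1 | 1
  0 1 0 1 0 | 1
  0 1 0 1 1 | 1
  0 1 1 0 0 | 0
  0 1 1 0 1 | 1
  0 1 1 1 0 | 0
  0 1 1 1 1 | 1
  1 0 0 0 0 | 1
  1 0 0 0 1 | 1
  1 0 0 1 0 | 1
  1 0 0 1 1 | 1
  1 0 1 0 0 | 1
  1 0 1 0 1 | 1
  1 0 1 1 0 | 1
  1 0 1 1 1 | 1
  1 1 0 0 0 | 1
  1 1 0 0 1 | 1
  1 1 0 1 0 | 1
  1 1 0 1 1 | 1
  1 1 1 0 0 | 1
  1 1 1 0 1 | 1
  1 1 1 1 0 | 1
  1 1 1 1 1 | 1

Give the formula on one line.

  ~b = 11111111000000001111111100000000
  (~b | e) = 11111111010101011111111101010101
  (b & (~b | e)) = 00000000010101010000000001010101
  ~c = 11110000111100001111000011110000
  ((b & (~b | e)) | ~c) = 11110000111101011111000011110101
  (~b | ((b & (~b | e)) | ~c)) = 11111111111101011111111111110101
  (a | (~b | ((b & (~b | e)) | ~c))) = 11111111111101011111111111111111

(a | (~b | ((b & (~b | e)) | ~c)))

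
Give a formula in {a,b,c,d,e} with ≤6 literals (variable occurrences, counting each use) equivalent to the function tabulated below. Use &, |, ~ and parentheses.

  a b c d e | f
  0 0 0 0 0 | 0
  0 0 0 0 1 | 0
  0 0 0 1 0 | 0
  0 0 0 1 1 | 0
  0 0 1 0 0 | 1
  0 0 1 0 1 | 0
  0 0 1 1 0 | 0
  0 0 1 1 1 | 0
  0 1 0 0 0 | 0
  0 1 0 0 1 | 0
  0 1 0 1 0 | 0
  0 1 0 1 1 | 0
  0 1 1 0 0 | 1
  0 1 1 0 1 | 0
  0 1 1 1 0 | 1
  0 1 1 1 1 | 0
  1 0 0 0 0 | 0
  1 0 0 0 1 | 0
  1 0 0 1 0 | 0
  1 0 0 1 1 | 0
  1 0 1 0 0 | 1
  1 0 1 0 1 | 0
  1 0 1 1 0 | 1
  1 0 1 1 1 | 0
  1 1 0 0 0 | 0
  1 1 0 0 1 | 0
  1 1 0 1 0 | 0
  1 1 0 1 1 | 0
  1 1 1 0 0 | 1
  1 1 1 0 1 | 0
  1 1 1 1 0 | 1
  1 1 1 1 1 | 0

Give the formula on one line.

((((~d | a) | b) & c) & ~e)

  ~d = 11001100110011001100110011001100
  (~d | a) = 11001100110011001111111111111111
  ((~d | a) | b) = 11001100111111111111111111111111
  (((~d | a) | b) & c) = 00001100000011110000111100001111
  ~e = 10101010101010101010101010101010
  ((((~d | a) | b) & c) & ~e) = 00001000000010100000101000001010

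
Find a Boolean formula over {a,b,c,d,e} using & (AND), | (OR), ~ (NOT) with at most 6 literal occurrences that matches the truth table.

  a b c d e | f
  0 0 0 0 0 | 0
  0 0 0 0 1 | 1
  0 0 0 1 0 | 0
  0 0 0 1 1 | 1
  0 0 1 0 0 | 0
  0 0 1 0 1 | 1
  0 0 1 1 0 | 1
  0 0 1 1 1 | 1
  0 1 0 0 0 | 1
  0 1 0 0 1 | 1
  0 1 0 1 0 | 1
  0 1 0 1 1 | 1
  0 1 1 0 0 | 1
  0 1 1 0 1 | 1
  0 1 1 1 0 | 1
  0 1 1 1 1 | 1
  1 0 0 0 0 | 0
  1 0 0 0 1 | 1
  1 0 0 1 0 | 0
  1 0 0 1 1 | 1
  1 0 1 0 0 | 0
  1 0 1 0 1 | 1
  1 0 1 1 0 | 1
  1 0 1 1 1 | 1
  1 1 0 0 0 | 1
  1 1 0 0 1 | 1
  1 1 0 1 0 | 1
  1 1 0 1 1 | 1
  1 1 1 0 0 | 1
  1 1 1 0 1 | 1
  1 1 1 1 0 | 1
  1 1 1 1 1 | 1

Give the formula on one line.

  ~d = 11001100110011001100110011001100
  (~d | c) = 11001111110011111100111111001111
  (d & (~d | c)) = 00000011000000110000001100000011
  ((d & (~d | c)) | b) = 00000011111111110000001111111111
  (e | ((d & (~d | c)) | b)) = 01010111111111110101011111111111

(e | ((d & (~d | c)) | b))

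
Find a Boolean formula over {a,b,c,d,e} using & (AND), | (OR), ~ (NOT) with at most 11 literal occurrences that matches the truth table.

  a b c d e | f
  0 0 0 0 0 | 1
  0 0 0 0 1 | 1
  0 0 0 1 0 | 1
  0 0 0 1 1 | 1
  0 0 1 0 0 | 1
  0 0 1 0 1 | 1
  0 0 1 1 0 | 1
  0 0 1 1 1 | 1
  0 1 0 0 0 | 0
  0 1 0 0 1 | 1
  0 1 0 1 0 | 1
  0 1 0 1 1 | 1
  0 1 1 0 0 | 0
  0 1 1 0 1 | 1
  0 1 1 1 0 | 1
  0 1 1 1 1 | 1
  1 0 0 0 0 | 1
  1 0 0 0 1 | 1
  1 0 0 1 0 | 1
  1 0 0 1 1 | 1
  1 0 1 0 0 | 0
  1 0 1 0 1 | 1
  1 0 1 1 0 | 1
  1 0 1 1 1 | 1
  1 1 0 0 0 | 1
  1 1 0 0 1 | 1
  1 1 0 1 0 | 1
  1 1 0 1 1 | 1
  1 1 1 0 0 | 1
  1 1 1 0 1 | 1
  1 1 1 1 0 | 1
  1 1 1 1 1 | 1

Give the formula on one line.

(((a & b) | ((~b | e) & (~a | ~c))) | (d | e))

  (a & b) = 00000000000000000000000011111111
  ~b = 11111111000000001111111100000000
  (~b | e) = 11111111010101011111111101010101
  ~a = 11111111111111110000000000000000
  ~c = 11110000111100001111000011110000
  (~a | ~c) = 11111111111111111111000011110000
  ((~b | e) & (~a | ~c)) = 11111111010101011111000001010000
  ((a & b) | ((~b | e) & (~a | ~c))) = 11111111010101011111000011111111
  (d | e) = 01110111011101110111011101110111
  (((a & b) | ((~b | e) & (~a | ~c))) | (d | e)) = 11111111011101111111011111111111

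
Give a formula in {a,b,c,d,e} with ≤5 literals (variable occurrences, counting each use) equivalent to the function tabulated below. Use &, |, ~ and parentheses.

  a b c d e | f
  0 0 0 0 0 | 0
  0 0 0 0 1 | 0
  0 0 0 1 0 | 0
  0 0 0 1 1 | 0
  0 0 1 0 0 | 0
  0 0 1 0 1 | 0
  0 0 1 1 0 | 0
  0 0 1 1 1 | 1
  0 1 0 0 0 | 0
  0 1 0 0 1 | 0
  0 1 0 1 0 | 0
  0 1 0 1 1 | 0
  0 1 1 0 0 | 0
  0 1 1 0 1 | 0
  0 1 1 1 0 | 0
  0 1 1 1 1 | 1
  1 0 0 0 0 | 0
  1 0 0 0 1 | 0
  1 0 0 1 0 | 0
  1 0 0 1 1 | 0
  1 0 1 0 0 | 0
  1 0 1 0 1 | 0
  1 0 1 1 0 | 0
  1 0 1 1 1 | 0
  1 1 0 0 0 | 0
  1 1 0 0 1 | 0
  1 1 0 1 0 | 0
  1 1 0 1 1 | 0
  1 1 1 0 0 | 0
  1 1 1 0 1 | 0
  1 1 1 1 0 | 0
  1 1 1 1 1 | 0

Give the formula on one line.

(d & (c & (e & ~a)))

  ~a = 11111111111111110000000000000000
  (e & ~a) = 01010101010101010000000000000000
  (c & (e & ~a)) = 00000101000001010000000000000000
  (d & (c & (e & ~a))) = 00000001000000010000000000000000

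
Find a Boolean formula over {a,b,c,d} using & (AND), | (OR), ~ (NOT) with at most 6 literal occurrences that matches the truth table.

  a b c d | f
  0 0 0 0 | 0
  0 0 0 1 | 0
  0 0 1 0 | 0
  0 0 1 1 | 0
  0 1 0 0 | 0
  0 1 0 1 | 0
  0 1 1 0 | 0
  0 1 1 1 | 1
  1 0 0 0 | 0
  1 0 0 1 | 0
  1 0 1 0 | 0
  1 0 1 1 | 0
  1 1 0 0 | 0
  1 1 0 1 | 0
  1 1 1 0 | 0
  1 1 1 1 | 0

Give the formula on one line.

  (b & d) = 0000010100000101
  ~a = 1111111100000000
  (c & ~a) = 0011001100000000
  ((b & d) & (c & ~a)) = 0000000100000000

((b & d) & (c & ~a))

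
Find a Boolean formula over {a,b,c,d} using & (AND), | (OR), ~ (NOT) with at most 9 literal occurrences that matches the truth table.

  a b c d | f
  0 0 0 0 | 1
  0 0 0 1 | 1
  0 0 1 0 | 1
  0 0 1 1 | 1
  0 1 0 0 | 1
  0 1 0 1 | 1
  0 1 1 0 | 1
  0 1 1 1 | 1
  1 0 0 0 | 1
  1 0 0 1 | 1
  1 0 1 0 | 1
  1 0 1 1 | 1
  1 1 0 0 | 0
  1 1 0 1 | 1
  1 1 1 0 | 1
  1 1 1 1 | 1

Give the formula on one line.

  ~b = 1111000011110000
  ~c = 1100110011001100
  (~b & ~c) = 1100000011000000
  ~a = 1111111100000000
  ((~b & ~c) | ~a) = 1111111111000000
  (((~b & ~c) | ~a) | ~b) = 1111111111110000
  (c | d) = 0111011101110111
  ((c | d) & a) = 0000000001110111
  (~a | ((c | d) & a)) = 1111111101110111
  ((~a | ((c | d) & a)) & b) = 0000111100000111
  ((((~b & ~c) | ~a) | ~b) | ((~a | ((c | d) & a)) & b)) = 1111111111110111

((((~b & ~c) | ~a) | ~b) | ((~a | ((c | d) & a)) & b))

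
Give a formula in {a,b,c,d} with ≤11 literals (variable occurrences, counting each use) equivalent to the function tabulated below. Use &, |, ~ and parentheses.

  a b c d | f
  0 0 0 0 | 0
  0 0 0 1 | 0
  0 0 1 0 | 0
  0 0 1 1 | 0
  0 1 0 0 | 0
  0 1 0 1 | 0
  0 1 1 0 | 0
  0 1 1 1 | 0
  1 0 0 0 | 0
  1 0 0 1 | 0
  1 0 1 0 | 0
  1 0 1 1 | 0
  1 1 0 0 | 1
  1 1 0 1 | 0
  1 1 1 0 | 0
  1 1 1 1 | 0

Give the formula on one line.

(((d & ~a) | b) & ((~c & ((~a & c) | a)) & ~d))

  ~a = 1111111100000000
  (d & ~a) = 0101010100000000
  ((d & ~a) | b) = 0101111100001111
  ~c = 1100110011001100
  (~a & c) = 0011001100000000
  ((~a & c) | a) = 0011001111111111
  (~c & ((~a & c) | a)) = 0000000011001100
  ~d = 1010101010101010
  ((~c & ((~a & c) | a)) & ~d) = 0000000010001000
  (((d & ~a) | b) & ((~c & ((~a & c) | a)) & ~d)) = 0000000000001000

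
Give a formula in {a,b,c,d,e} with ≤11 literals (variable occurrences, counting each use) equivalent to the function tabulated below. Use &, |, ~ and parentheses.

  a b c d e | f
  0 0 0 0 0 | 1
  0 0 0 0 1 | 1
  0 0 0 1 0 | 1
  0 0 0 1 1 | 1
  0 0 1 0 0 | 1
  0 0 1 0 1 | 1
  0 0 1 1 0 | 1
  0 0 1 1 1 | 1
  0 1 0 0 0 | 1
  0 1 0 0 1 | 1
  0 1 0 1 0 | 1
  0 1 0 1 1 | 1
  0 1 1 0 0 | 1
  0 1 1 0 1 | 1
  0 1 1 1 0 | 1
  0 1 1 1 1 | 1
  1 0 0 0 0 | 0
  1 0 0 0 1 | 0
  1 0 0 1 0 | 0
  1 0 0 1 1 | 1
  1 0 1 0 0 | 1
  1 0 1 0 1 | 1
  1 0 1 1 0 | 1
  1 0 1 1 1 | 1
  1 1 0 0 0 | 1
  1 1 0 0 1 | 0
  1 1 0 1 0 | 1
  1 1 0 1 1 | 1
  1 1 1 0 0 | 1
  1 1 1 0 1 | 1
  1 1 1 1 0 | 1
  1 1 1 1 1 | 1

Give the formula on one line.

  (e & d) = 00010001000100010001000100010001
  ((e & d) & a) = 00000000000000000001000100010001
  ~c = 11110000111100001111000011110000
  ~a = 11111111111111110000000000000000
  (~c & ~a) = 11110000111100000000000000000000
  ~e = 10101010101010101010101010101010
  (b & ~e) = 00000000101010100000000010101010
  (c | (b & ~e)) = 00001111101011110000111110101111
  ((~c & ~a) | (c | (b & ~e))) = 11111111111111110000111110101111
  (((e & d) & a) | ((~c & ~a) | (c | (b & ~e)))) = 11111111111111110001111110111111

(((e & d) & a) | ((~c & ~a) | (c | (b & ~e))))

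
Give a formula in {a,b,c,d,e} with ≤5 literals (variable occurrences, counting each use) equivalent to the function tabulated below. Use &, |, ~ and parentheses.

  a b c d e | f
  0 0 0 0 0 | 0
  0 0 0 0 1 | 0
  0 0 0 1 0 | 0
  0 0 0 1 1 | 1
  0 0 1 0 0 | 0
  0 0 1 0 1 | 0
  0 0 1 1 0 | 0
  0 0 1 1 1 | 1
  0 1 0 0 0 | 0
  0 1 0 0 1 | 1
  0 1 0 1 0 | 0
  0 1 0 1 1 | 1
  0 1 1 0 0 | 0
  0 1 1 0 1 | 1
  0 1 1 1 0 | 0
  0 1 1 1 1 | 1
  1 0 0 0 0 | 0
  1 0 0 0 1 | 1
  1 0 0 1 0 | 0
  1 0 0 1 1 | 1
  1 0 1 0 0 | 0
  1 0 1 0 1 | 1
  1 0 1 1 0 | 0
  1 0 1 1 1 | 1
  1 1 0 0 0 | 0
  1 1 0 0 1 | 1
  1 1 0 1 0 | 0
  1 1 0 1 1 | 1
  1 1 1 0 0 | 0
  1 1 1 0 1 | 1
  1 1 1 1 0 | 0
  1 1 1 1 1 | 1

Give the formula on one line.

(e & ((d | a) | b))

  (d | a) = 00110011001100111111111111111111
  ((d | a) | b) = 00110011111111111111111111111111
  (e & ((d | a) | b)) = 00010001010101010101010101010101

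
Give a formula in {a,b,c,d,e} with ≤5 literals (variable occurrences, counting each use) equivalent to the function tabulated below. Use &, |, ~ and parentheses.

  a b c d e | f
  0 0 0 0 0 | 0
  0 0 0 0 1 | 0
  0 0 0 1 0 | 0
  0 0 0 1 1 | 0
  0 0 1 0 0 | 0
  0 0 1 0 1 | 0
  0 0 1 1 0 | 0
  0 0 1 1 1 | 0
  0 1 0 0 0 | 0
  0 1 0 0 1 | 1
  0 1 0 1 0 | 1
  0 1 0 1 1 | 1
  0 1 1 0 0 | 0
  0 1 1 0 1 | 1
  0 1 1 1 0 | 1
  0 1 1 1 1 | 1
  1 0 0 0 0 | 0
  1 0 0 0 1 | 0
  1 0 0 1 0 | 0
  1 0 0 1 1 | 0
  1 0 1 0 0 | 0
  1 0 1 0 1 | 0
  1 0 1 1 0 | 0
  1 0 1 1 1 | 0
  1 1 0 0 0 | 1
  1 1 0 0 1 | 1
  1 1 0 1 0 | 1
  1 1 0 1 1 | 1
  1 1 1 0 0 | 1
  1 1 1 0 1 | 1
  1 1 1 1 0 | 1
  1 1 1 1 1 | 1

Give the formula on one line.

(((d | a) & b) | (b & e))

  (d | a) = 00110011001100111111111111111111
  ((d | a) & b) = 00000000001100110000000011111111
  (b & e) = 00000000010101010000000001010101
  (((d | a) & b) | (b & e)) = 00000000011101110000000011111111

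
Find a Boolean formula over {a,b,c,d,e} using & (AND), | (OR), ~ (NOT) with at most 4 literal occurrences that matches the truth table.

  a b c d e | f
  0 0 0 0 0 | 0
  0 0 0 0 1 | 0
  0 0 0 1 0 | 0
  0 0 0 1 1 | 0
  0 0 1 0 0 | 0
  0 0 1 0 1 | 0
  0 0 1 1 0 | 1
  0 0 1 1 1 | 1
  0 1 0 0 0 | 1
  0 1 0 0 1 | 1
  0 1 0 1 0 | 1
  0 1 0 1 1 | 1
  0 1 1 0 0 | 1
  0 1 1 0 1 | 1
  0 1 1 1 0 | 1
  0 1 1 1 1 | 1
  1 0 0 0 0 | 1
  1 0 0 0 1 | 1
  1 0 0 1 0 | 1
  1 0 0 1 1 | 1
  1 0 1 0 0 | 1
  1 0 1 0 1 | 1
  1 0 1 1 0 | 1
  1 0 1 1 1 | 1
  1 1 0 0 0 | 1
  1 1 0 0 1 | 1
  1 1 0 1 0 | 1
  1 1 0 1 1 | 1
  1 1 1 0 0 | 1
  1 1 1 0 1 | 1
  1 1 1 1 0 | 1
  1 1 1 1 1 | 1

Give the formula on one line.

  (c & d) = 00000011000000110000001100000011
  (b | (c & d)) = 00000011111111110000001111111111
  ((b | (c & d)) | a) = 00000011111111111111111111111111

((b | (c & d)) | a)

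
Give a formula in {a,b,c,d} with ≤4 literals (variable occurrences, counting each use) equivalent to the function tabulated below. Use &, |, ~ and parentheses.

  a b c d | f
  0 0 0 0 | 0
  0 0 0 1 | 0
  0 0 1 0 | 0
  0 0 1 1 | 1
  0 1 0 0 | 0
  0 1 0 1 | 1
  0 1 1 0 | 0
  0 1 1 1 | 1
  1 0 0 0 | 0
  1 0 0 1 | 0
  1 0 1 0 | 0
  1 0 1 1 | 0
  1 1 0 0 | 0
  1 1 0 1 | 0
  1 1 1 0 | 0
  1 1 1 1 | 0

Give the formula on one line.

  ~a = 1111111100000000
  (c | b) = 0011111100111111
  (~a & (c | b)) = 0011111100000000
  (d & (~a & (c | b))) = 0001010100000000

(d & (~a & (c | b)))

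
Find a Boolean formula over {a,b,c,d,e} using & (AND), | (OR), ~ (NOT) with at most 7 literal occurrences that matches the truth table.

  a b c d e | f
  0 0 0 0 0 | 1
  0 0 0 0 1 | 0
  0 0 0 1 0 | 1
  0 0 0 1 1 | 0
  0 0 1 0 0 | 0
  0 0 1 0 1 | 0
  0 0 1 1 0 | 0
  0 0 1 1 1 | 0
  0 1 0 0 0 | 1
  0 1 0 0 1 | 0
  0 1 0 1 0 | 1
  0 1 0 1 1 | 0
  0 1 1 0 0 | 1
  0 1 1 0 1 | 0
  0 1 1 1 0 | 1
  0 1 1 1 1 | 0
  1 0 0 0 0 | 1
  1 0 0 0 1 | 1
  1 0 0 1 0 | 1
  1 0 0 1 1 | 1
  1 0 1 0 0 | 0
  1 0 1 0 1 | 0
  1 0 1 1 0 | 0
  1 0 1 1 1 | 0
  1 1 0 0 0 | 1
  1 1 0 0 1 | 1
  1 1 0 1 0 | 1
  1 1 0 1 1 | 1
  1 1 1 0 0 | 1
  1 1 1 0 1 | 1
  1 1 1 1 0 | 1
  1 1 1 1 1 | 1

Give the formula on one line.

  ~e = 10101010101010101010101010101010
  (~e | a) = 10101010101010101111111111111111
  ~c = 11110000111100001111000011110000
  (~c | b) = 11110000111111111111000011111111
  ((~e | a) & (~c | b)) = 10100000101010101111000011111111

((~e | a) & (~c | b))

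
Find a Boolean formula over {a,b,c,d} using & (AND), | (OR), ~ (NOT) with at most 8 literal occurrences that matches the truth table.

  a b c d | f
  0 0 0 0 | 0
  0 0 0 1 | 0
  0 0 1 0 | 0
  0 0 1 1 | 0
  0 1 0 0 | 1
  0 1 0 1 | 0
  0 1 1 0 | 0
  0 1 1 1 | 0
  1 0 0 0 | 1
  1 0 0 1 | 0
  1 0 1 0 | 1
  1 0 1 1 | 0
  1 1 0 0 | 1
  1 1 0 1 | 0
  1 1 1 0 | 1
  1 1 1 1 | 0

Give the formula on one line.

  ~d = 1010101010101010
  ~c = 1100110011001100
  (b & ~c) = 0000110000001100
  ~a = 1111111100000000
  ((b & ~c) & ~a) = 0000110000000000
  (a | ((b & ~c) & ~a)) = 0000110011111111
  (~d & (a | ((b & ~c) & ~a))) = 0000100010101010

(~d & (a | ((b & ~c) & ~a)))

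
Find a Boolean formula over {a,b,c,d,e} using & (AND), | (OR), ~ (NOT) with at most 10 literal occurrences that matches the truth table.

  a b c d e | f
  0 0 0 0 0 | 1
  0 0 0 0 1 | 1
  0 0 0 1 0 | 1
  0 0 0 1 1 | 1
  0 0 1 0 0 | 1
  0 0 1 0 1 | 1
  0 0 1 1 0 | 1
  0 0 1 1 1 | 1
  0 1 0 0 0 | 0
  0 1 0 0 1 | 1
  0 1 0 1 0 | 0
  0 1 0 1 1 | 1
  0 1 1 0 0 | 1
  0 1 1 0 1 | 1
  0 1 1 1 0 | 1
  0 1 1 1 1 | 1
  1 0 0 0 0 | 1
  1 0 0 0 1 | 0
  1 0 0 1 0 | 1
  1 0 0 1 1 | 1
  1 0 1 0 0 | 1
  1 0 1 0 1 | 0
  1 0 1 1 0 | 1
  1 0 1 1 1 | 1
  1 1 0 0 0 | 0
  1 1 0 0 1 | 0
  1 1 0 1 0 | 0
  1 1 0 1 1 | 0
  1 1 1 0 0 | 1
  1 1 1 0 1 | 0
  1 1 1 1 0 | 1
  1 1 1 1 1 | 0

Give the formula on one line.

  ~e = 10101010101010101010101010101010
  ~a = 11111111111111110000000000000000
  (~e | ~a) = 11111111111111111010101010101010
  ~b = 11111111000000001111111100000000
  (~b & d) = 00110011000000000011001100000000
  ((~e | ~a) | (~b & d)) = 11111111111111111011101110101010
  (e & d) = 00010001000100010001000100010001
  (c | (e & d)) = 00011111000111110001111100011111
  (~b | (c | (e & d))) = 11111111000111111111111100011111
  (e | (~b | (c | (e & d)))) = 11111111010111111111111101011111
  (((~e | ~a) | (~b & d)) & (e | (~b | (c | (e & d))))) = 11111111010111111011101100001010

(((~e | ~a) | (~b & d)) & (e | (~b | (c | (e & d)))))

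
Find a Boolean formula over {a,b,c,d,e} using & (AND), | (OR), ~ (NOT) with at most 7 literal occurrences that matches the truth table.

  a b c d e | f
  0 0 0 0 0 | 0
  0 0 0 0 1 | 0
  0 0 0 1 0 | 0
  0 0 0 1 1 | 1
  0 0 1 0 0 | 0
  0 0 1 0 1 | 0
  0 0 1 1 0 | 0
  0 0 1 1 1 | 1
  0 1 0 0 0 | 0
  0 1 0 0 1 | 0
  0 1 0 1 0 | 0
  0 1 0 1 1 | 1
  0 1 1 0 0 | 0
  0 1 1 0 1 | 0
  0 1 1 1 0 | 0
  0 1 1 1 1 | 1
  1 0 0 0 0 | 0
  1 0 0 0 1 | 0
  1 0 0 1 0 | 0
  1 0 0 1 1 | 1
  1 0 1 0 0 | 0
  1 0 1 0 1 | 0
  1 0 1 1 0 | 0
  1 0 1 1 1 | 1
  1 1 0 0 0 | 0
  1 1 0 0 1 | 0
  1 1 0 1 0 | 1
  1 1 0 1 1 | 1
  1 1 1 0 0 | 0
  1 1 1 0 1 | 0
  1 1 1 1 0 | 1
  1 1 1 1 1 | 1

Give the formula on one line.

(((a & b) | (d & e)) & d)

  (a & b) = 00000000000000000000000011111111
  (d & e) = 00010001000100010001000100010001
  ((a & b) | (d & e)) = 00010001000100010001000111111111
  (((a & b) | (d & e)) & d) = 00010001000100010001000100110011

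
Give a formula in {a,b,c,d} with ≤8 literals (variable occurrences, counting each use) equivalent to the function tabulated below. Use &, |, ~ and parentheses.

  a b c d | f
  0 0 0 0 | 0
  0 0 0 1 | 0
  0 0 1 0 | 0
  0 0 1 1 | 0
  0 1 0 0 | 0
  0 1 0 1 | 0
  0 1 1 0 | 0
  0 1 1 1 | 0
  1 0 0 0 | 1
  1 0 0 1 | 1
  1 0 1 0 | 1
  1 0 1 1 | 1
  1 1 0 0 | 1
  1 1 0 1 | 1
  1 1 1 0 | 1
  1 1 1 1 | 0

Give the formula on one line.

(a & ((~b & (a | d)) | ((a & ~c) | ~d)))

  ~b = 1111000011110000
  (a | d) = 0101010111111111
  (~b & (a | d)) = 0101000011110000
  ~c = 1100110011001100
  (a & ~c) = 0000000011001100
  ~d = 1010101010101010
  ((a & ~c) | ~d) = 1010101011101110
  ((~b & (a | d)) | ((a & ~c) | ~d)) = 1111101011111110
  (a & ((~b & (a | d)) | ((a & ~c) | ~d))) = 0000000011111110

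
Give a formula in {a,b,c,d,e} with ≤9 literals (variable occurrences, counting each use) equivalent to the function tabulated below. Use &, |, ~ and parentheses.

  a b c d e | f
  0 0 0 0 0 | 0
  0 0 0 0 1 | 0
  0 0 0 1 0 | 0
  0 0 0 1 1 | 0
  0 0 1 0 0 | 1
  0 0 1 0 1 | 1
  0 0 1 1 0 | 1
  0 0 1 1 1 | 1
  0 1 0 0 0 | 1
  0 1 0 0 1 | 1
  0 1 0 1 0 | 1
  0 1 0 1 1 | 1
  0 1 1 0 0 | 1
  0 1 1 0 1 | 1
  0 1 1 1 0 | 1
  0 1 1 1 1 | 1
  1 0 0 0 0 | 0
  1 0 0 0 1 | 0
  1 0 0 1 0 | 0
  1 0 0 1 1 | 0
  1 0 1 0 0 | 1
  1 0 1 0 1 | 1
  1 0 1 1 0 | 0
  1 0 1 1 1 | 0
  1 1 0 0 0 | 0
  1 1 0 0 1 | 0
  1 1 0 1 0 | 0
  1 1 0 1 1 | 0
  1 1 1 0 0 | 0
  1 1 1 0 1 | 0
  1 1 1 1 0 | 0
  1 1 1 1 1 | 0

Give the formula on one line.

  ~a = 11111111111111110000000000000000
  (d | a) = 00110011001100111111111111111111
  ~b = 11111111000000001111111100000000
  ((d | a) & ~b) = 00110011000000001111111100000000
  ~d = 11001100110011001100110011001100
  (~a | ~d) = 11111111111111111100110011001100
  (((d | a) & ~b) & (~a | ~d)) = 00110011000000001100110000000000
  (~a | (((d | a) & ~b) & (~a | ~d))) = 11111111111111111100110000000000
  (c | b) = 00001111111111110000111111111111
  ((~a | (((d | a) & ~b) & (~a | ~d))) & (c | b)) = 00001111111111110000110000000000

((~a | (((d | a) & ~b) & (~a | ~d))) & (c | b))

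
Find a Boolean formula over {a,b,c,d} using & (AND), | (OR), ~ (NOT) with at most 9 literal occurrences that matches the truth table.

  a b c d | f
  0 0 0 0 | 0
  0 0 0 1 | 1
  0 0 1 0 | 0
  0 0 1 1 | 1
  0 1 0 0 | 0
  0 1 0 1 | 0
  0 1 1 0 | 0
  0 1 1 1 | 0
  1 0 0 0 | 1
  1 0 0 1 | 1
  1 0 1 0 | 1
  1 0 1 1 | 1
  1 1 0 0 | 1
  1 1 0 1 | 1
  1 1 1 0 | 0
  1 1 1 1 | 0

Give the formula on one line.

((a & ~c) | ((a | (d | b)) & ~b))

  ~c = 1100110011001100
  (a & ~c) = 0000000011001100
  (d | b) = 0101111101011111
  (a | (d | b)) = 0101111111111111
  ~b = 1111000011110000
  ((a | (d | b)) & ~b) = 0101000011110000
  ((a & ~c) | ((a | (d | b)) & ~b)) = 0101000011111100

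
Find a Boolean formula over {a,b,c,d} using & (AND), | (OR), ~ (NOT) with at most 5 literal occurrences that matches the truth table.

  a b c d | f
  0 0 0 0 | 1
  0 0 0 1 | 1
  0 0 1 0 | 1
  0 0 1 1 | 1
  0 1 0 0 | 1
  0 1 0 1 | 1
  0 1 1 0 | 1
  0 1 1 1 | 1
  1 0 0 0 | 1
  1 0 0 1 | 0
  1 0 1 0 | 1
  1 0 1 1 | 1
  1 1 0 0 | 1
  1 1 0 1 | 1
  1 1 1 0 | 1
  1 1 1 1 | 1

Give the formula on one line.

  (c | b) = 0011111100111111
  ~a = 1111111100000000
  (b | ~a) = 1111111100001111
  ~d = 1010101010101010
  ((b | ~a) | ~d) = 1111111110101111
  ((c | b) | ((b | ~a) | ~d)) = 1111111110111111

((c | b) | ((b | ~a) | ~d))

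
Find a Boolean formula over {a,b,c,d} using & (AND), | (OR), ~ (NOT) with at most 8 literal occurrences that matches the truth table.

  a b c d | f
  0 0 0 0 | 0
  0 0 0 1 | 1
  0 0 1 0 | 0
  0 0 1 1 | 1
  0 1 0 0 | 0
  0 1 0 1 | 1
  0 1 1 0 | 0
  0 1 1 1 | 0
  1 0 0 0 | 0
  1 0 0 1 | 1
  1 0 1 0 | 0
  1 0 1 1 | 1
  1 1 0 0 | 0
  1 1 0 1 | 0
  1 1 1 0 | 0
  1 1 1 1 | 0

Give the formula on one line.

  ~a = 1111111100000000
  (~a & b) = 0000111100000000
  ~c = 1100110011001100
  ((~a & b) & ~c) = 0000110000000000
  ~b = 1111000011110000
  (d & ~b) = 0101000001010000
  (((~a & b) & ~c) | (d & ~b)) = 0101110001010000
  ((((~a & b) & ~c) | (d & ~b)) & d) = 0101010001010000

((((~a & b) & ~c) | (d & ~b)) & d)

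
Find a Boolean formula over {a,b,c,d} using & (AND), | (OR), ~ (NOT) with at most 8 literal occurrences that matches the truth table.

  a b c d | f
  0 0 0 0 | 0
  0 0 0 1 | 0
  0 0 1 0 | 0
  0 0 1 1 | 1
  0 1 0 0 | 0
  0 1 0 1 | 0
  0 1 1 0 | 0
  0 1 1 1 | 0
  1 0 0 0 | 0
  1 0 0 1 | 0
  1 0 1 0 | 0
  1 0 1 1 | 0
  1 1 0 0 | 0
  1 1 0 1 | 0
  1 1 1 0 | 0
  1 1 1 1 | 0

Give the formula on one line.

(~b & (c & ((b | ~a) & d)))

  ~b = 1111000011110000
  ~a = 1111111100000000
  (b | ~a) = 1111111100001111
  ((b | ~a) & d) = 0101010100000101
  (c & ((b | ~a) & d)) = 0001000100000001
  (~b & (c & ((b | ~a) & d))) = 0001000000000000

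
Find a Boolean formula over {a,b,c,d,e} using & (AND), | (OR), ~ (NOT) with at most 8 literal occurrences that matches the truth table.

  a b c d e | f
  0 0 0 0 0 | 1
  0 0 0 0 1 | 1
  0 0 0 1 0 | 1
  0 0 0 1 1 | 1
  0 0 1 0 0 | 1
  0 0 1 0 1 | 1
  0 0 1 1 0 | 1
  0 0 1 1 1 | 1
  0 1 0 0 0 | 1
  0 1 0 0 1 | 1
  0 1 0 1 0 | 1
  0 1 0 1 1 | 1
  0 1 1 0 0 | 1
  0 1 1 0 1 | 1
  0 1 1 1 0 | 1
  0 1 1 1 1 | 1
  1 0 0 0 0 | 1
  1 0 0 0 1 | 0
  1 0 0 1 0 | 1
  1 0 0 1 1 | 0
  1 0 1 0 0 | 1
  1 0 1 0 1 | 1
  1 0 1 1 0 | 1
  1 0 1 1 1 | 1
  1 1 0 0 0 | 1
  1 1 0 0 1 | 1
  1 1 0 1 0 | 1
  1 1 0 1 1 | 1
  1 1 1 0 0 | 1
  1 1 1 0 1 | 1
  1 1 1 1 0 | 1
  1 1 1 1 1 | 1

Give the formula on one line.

  ~e = 10101010101010101010101010101010
  (a & ~e) = 00000000000000001010101010101010
  ~c = 11110000111100001111000011110000
  ~a = 11111111111111110000000000000000
  (~a & ~c) = 11110000111100000000000000000000
  ((~a & ~c) | b) = 11110000111111110000000011111111
  (~c & ((~a & ~c) | b)) = 11110000111100000000000011110000
  ((~c & ((~a & ~c) | b)) | c) = 11111111111111110000111111111111
  ((a & ~e) | ((~c & ((~a & ~c) | b)) | c)) = 11111111111111111010111111111111

((a & ~e) | ((~c & ((~a & ~c) | b)) | c))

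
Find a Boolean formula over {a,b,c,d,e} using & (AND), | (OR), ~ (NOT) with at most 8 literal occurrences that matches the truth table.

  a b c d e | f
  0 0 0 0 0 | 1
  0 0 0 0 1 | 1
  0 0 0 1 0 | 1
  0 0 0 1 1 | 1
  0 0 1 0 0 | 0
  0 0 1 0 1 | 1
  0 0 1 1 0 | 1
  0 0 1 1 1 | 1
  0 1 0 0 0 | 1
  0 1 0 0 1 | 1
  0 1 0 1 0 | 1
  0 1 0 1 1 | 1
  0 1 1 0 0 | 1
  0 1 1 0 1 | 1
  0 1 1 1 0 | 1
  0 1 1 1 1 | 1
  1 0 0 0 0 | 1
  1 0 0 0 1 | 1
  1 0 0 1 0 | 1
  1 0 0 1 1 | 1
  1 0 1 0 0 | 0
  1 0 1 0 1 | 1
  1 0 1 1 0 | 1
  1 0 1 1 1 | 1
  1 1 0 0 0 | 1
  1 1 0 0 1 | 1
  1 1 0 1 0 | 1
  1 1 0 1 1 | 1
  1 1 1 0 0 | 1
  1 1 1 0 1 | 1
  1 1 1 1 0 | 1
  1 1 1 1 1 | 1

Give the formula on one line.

((d | (~c | e)) | (b | d))

  ~c = 11110000111100001111000011110000
  (~c | e) = 11110101111101011111010111110101
  (d | (~c | e)) = 11110111111101111111011111110111
  (b | d) = 00110011111111110011001111111111
  ((d | (~c | e)) | (b | d)) = 11110111111111111111011111111111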